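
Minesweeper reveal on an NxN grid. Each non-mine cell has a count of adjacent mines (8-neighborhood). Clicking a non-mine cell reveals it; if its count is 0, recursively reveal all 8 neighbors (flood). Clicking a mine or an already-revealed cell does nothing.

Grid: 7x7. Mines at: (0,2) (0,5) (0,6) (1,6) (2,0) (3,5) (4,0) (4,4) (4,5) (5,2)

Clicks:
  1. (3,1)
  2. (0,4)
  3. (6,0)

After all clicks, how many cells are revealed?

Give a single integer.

Answer: 6

Derivation:
Click 1 (3,1) count=2: revealed 1 new [(3,1)] -> total=1
Click 2 (0,4) count=1: revealed 1 new [(0,4)] -> total=2
Click 3 (6,0) count=0: revealed 4 new [(5,0) (5,1) (6,0) (6,1)] -> total=6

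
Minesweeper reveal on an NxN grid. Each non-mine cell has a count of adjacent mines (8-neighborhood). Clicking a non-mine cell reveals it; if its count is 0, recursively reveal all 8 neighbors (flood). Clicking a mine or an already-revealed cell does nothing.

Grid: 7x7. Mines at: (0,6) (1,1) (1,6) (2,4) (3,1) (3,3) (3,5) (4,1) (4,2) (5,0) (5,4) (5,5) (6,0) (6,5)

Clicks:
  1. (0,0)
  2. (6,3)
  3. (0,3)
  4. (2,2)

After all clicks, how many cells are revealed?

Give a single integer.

Click 1 (0,0) count=1: revealed 1 new [(0,0)] -> total=1
Click 2 (6,3) count=1: revealed 1 new [(6,3)] -> total=2
Click 3 (0,3) count=0: revealed 8 new [(0,2) (0,3) (0,4) (0,5) (1,2) (1,3) (1,4) (1,5)] -> total=10
Click 4 (2,2) count=3: revealed 1 new [(2,2)] -> total=11

Answer: 11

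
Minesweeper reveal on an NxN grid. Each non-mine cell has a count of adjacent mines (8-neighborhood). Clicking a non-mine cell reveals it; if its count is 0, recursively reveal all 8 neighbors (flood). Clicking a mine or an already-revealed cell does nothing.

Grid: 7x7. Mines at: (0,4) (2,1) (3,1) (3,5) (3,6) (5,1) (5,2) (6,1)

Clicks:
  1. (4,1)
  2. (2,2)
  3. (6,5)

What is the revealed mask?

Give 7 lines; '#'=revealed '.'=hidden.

Click 1 (4,1) count=3: revealed 1 new [(4,1)] -> total=1
Click 2 (2,2) count=2: revealed 1 new [(2,2)] -> total=2
Click 3 (6,5) count=0: revealed 12 new [(4,3) (4,4) (4,5) (4,6) (5,3) (5,4) (5,5) (5,6) (6,3) (6,4) (6,5) (6,6)] -> total=14

Answer: .......
.......
..#....
.......
.#.####
...####
...####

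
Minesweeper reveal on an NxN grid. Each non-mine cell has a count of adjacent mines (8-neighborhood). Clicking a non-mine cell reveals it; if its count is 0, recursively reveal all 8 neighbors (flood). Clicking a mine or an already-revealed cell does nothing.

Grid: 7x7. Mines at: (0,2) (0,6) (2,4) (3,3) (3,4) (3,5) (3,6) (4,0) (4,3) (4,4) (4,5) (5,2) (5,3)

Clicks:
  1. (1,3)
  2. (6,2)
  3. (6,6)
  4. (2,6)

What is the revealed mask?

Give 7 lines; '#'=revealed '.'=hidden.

Answer: .......
...#...
......#
.......
.......
....###
..#.###

Derivation:
Click 1 (1,3) count=2: revealed 1 new [(1,3)] -> total=1
Click 2 (6,2) count=2: revealed 1 new [(6,2)] -> total=2
Click 3 (6,6) count=0: revealed 6 new [(5,4) (5,5) (5,6) (6,4) (6,5) (6,6)] -> total=8
Click 4 (2,6) count=2: revealed 1 new [(2,6)] -> total=9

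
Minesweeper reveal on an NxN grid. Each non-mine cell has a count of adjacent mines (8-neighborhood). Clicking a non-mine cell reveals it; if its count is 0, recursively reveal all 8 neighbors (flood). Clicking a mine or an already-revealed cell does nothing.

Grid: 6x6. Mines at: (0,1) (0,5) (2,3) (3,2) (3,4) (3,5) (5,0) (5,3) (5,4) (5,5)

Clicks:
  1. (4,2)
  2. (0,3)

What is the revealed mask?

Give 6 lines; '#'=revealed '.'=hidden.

Answer: ..###.
..###.
......
......
..#...
......

Derivation:
Click 1 (4,2) count=2: revealed 1 new [(4,2)] -> total=1
Click 2 (0,3) count=0: revealed 6 new [(0,2) (0,3) (0,4) (1,2) (1,3) (1,4)] -> total=7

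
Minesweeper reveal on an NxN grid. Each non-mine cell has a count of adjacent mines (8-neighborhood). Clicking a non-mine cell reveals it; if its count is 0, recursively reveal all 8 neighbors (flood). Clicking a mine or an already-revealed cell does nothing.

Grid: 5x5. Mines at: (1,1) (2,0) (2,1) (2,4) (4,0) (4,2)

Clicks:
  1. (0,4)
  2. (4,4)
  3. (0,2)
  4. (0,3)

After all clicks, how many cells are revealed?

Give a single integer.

Click 1 (0,4) count=0: revealed 6 new [(0,2) (0,3) (0,4) (1,2) (1,3) (1,4)] -> total=6
Click 2 (4,4) count=0: revealed 4 new [(3,3) (3,4) (4,3) (4,4)] -> total=10
Click 3 (0,2) count=1: revealed 0 new [(none)] -> total=10
Click 4 (0,3) count=0: revealed 0 new [(none)] -> total=10

Answer: 10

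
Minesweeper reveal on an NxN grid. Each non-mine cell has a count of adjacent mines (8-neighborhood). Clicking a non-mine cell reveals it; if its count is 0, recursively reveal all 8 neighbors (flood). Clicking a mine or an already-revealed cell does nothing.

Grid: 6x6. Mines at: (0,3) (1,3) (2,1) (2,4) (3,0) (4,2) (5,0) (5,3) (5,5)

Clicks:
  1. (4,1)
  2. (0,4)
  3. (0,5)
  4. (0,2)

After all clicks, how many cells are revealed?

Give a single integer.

Click 1 (4,1) count=3: revealed 1 new [(4,1)] -> total=1
Click 2 (0,4) count=2: revealed 1 new [(0,4)] -> total=2
Click 3 (0,5) count=0: revealed 3 new [(0,5) (1,4) (1,5)] -> total=5
Click 4 (0,2) count=2: revealed 1 new [(0,2)] -> total=6

Answer: 6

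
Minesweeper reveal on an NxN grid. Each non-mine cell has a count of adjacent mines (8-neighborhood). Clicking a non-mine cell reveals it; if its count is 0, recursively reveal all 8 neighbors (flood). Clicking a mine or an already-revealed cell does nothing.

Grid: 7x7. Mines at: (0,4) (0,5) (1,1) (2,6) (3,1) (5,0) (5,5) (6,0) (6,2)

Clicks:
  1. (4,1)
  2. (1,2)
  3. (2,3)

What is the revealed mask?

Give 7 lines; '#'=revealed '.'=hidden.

Answer: .......
..####.
..####.
..####.
.#####.
..###..
.......

Derivation:
Click 1 (4,1) count=2: revealed 1 new [(4,1)] -> total=1
Click 2 (1,2) count=1: revealed 1 new [(1,2)] -> total=2
Click 3 (2,3) count=0: revealed 18 new [(1,3) (1,4) (1,5) (2,2) (2,3) (2,4) (2,5) (3,2) (3,3) (3,4) (3,5) (4,2) (4,3) (4,4) (4,5) (5,2) (5,3) (5,4)] -> total=20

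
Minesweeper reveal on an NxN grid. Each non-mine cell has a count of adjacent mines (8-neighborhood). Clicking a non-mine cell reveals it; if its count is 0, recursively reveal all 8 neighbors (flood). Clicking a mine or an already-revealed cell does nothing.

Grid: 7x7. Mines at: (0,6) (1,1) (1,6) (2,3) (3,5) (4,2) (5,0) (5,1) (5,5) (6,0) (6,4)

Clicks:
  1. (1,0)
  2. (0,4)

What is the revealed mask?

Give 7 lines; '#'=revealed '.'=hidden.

Answer: ..####.
#.####.
.......
.......
.......
.......
.......

Derivation:
Click 1 (1,0) count=1: revealed 1 new [(1,0)] -> total=1
Click 2 (0,4) count=0: revealed 8 new [(0,2) (0,3) (0,4) (0,5) (1,2) (1,3) (1,4) (1,5)] -> total=9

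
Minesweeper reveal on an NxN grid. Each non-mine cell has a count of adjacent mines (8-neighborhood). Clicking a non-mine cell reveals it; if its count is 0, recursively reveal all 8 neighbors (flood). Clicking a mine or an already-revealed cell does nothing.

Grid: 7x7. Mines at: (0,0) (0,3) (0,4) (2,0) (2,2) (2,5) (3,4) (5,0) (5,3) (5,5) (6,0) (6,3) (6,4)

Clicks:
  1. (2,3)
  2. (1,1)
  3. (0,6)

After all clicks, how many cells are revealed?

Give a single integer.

Click 1 (2,3) count=2: revealed 1 new [(2,3)] -> total=1
Click 2 (1,1) count=3: revealed 1 new [(1,1)] -> total=2
Click 3 (0,6) count=0: revealed 4 new [(0,5) (0,6) (1,5) (1,6)] -> total=6

Answer: 6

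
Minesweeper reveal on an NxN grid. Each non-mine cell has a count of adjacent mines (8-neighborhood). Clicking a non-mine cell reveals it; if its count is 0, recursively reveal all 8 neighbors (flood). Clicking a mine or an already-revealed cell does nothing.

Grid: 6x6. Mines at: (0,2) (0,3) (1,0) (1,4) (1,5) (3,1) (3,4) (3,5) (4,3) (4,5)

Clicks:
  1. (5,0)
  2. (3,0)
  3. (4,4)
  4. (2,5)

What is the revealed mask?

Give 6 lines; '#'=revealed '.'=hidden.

Answer: ......
......
.....#
#.....
###.#.
###...

Derivation:
Click 1 (5,0) count=0: revealed 6 new [(4,0) (4,1) (4,2) (5,0) (5,1) (5,2)] -> total=6
Click 2 (3,0) count=1: revealed 1 new [(3,0)] -> total=7
Click 3 (4,4) count=4: revealed 1 new [(4,4)] -> total=8
Click 4 (2,5) count=4: revealed 1 new [(2,5)] -> total=9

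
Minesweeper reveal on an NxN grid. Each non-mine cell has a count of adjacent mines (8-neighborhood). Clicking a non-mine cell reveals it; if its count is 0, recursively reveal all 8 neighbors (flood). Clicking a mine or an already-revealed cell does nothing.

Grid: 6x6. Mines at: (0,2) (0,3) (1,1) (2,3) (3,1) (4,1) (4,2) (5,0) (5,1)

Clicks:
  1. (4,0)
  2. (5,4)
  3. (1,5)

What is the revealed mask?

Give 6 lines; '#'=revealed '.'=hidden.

Answer: ....##
....##
....##
...###
#..###
...###

Derivation:
Click 1 (4,0) count=4: revealed 1 new [(4,0)] -> total=1
Click 2 (5,4) count=0: revealed 15 new [(0,4) (0,5) (1,4) (1,5) (2,4) (2,5) (3,3) (3,4) (3,5) (4,3) (4,4) (4,5) (5,3) (5,4) (5,5)] -> total=16
Click 3 (1,5) count=0: revealed 0 new [(none)] -> total=16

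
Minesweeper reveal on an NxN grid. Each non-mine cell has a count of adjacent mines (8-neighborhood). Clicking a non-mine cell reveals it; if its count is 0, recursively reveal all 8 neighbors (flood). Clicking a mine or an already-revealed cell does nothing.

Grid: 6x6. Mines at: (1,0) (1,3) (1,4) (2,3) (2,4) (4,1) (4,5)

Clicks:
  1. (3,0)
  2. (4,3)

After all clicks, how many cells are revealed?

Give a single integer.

Answer: 10

Derivation:
Click 1 (3,0) count=1: revealed 1 new [(3,0)] -> total=1
Click 2 (4,3) count=0: revealed 9 new [(3,2) (3,3) (3,4) (4,2) (4,3) (4,4) (5,2) (5,3) (5,4)] -> total=10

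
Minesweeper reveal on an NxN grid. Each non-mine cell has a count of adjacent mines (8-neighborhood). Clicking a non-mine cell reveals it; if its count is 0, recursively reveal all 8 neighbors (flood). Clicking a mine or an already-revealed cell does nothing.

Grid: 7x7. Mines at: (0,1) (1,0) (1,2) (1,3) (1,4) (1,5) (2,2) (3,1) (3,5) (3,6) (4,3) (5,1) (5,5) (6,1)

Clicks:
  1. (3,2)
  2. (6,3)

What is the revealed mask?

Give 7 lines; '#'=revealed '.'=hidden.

Answer: .......
.......
.......
..#....
.......
..###..
..###..

Derivation:
Click 1 (3,2) count=3: revealed 1 new [(3,2)] -> total=1
Click 2 (6,3) count=0: revealed 6 new [(5,2) (5,3) (5,4) (6,2) (6,3) (6,4)] -> total=7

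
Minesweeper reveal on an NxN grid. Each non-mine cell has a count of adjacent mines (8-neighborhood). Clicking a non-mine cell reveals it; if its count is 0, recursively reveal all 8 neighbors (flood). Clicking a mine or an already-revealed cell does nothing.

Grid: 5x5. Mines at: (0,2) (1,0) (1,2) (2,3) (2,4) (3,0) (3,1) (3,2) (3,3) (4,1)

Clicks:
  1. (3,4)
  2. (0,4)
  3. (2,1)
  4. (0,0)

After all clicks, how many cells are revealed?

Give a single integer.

Answer: 7

Derivation:
Click 1 (3,4) count=3: revealed 1 new [(3,4)] -> total=1
Click 2 (0,4) count=0: revealed 4 new [(0,3) (0,4) (1,3) (1,4)] -> total=5
Click 3 (2,1) count=5: revealed 1 new [(2,1)] -> total=6
Click 4 (0,0) count=1: revealed 1 new [(0,0)] -> total=7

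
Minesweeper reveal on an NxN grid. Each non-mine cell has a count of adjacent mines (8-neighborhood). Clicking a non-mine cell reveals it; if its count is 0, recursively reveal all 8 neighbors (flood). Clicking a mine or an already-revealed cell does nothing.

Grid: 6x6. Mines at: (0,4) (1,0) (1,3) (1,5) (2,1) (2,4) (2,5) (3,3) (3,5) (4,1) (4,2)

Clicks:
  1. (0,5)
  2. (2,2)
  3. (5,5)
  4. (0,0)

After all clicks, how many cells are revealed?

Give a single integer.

Answer: 9

Derivation:
Click 1 (0,5) count=2: revealed 1 new [(0,5)] -> total=1
Click 2 (2,2) count=3: revealed 1 new [(2,2)] -> total=2
Click 3 (5,5) count=0: revealed 6 new [(4,3) (4,4) (4,5) (5,3) (5,4) (5,5)] -> total=8
Click 4 (0,0) count=1: revealed 1 new [(0,0)] -> total=9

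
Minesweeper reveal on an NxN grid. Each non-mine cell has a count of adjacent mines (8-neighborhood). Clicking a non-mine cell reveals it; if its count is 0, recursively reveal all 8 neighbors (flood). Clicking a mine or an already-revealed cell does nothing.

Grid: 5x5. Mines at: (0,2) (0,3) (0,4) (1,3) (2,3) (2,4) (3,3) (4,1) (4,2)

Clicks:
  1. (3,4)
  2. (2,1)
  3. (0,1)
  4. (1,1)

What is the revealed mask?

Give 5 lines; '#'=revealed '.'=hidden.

Click 1 (3,4) count=3: revealed 1 new [(3,4)] -> total=1
Click 2 (2,1) count=0: revealed 11 new [(0,0) (0,1) (1,0) (1,1) (1,2) (2,0) (2,1) (2,2) (3,0) (3,1) (3,2)] -> total=12
Click 3 (0,1) count=1: revealed 0 new [(none)] -> total=12
Click 4 (1,1) count=1: revealed 0 new [(none)] -> total=12

Answer: ##...
###..
###..
###.#
.....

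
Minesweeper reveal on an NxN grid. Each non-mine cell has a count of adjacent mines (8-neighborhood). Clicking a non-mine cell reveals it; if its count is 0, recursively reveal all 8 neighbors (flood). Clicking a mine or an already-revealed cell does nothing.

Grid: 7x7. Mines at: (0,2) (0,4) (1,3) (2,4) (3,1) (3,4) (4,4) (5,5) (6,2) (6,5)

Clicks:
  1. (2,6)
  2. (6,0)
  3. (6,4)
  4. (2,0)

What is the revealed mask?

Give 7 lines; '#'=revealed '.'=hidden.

Click 1 (2,6) count=0: revealed 10 new [(0,5) (0,6) (1,5) (1,6) (2,5) (2,6) (3,5) (3,6) (4,5) (4,6)] -> total=10
Click 2 (6,0) count=0: revealed 6 new [(4,0) (4,1) (5,0) (5,1) (6,0) (6,1)] -> total=16
Click 3 (6,4) count=2: revealed 1 new [(6,4)] -> total=17
Click 4 (2,0) count=1: revealed 1 new [(2,0)] -> total=18

Answer: .....##
.....##
#....##
.....##
##...##
##.....
##..#..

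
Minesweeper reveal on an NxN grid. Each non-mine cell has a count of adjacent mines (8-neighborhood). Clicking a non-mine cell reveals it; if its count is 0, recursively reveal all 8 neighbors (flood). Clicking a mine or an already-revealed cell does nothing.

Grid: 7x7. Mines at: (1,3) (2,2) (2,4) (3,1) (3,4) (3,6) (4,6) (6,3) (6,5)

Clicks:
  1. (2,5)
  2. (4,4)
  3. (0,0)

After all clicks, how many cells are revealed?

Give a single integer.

Click 1 (2,5) count=3: revealed 1 new [(2,5)] -> total=1
Click 2 (4,4) count=1: revealed 1 new [(4,4)] -> total=2
Click 3 (0,0) count=0: revealed 8 new [(0,0) (0,1) (0,2) (1,0) (1,1) (1,2) (2,0) (2,1)] -> total=10

Answer: 10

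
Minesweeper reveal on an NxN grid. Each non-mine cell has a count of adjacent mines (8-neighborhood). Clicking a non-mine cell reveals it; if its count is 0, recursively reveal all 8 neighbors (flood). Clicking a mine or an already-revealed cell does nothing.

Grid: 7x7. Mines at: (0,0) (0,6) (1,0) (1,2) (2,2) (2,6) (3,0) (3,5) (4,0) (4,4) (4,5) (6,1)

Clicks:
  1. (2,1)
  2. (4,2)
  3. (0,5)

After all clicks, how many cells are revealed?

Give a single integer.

Answer: 11

Derivation:
Click 1 (2,1) count=4: revealed 1 new [(2,1)] -> total=1
Click 2 (4,2) count=0: revealed 9 new [(3,1) (3,2) (3,3) (4,1) (4,2) (4,3) (5,1) (5,2) (5,3)] -> total=10
Click 3 (0,5) count=1: revealed 1 new [(0,5)] -> total=11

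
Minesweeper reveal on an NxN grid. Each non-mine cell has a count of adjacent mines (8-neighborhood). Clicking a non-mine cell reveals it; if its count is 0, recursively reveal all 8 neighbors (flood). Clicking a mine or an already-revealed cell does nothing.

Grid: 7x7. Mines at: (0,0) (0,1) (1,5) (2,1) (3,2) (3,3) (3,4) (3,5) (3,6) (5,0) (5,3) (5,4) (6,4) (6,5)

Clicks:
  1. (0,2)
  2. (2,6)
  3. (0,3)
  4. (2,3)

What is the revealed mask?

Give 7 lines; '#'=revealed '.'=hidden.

Answer: ..###..
..###..
..###.#
.......
.......
.......
.......

Derivation:
Click 1 (0,2) count=1: revealed 1 new [(0,2)] -> total=1
Click 2 (2,6) count=3: revealed 1 new [(2,6)] -> total=2
Click 3 (0,3) count=0: revealed 8 new [(0,3) (0,4) (1,2) (1,3) (1,4) (2,2) (2,3) (2,4)] -> total=10
Click 4 (2,3) count=3: revealed 0 new [(none)] -> total=10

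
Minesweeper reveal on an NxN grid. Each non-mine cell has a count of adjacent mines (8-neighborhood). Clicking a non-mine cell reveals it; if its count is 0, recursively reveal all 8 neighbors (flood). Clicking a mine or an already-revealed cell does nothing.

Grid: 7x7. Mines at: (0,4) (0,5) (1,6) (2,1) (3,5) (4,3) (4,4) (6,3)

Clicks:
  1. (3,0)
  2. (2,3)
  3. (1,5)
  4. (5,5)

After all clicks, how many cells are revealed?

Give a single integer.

Answer: 12

Derivation:
Click 1 (3,0) count=1: revealed 1 new [(3,0)] -> total=1
Click 2 (2,3) count=0: revealed 9 new [(1,2) (1,3) (1,4) (2,2) (2,3) (2,4) (3,2) (3,3) (3,4)] -> total=10
Click 3 (1,5) count=3: revealed 1 new [(1,5)] -> total=11
Click 4 (5,5) count=1: revealed 1 new [(5,5)] -> total=12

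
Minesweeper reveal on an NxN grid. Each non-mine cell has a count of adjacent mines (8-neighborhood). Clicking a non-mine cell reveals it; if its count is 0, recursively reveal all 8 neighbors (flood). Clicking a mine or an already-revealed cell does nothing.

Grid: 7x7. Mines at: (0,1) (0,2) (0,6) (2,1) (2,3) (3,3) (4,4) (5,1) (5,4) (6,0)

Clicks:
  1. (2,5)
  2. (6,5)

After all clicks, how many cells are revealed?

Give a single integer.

Answer: 15

Derivation:
Click 1 (2,5) count=0: revealed 15 new [(1,4) (1,5) (1,6) (2,4) (2,5) (2,6) (3,4) (3,5) (3,6) (4,5) (4,6) (5,5) (5,6) (6,5) (6,6)] -> total=15
Click 2 (6,5) count=1: revealed 0 new [(none)] -> total=15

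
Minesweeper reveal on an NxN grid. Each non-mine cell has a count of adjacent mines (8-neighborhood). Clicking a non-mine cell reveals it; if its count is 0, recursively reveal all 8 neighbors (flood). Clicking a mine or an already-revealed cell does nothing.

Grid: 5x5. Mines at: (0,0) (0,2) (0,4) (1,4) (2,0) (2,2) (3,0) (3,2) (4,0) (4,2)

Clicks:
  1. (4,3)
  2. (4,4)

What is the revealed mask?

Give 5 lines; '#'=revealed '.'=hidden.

Click 1 (4,3) count=2: revealed 1 new [(4,3)] -> total=1
Click 2 (4,4) count=0: revealed 5 new [(2,3) (2,4) (3,3) (3,4) (4,4)] -> total=6

Answer: .....
.....
...##
...##
...##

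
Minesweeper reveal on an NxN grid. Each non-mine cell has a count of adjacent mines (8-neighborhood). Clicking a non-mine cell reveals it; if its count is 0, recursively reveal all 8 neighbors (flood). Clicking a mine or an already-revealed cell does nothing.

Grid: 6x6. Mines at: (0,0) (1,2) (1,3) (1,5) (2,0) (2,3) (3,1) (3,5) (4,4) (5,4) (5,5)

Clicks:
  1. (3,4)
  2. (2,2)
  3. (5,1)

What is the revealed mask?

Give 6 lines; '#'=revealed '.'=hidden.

Answer: ......
......
..#...
....#.
####..
####..

Derivation:
Click 1 (3,4) count=3: revealed 1 new [(3,4)] -> total=1
Click 2 (2,2) count=4: revealed 1 new [(2,2)] -> total=2
Click 3 (5,1) count=0: revealed 8 new [(4,0) (4,1) (4,2) (4,3) (5,0) (5,1) (5,2) (5,3)] -> total=10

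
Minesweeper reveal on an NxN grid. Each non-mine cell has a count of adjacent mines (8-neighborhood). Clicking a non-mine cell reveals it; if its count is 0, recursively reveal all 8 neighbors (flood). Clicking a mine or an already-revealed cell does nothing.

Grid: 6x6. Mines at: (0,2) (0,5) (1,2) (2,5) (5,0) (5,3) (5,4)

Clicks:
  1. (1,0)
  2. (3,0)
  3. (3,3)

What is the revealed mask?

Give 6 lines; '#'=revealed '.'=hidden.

Click 1 (1,0) count=0: revealed 19 new [(0,0) (0,1) (1,0) (1,1) (2,0) (2,1) (2,2) (2,3) (2,4) (3,0) (3,1) (3,2) (3,3) (3,4) (4,0) (4,1) (4,2) (4,3) (4,4)] -> total=19
Click 2 (3,0) count=0: revealed 0 new [(none)] -> total=19
Click 3 (3,3) count=0: revealed 0 new [(none)] -> total=19

Answer: ##....
##....
#####.
#####.
#####.
......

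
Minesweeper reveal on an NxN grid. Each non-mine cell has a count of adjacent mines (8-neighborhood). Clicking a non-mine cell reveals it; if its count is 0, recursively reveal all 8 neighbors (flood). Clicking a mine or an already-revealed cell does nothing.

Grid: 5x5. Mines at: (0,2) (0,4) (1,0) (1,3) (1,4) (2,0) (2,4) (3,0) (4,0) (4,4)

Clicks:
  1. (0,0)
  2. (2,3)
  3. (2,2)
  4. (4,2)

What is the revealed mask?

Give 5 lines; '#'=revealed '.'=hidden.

Click 1 (0,0) count=1: revealed 1 new [(0,0)] -> total=1
Click 2 (2,3) count=3: revealed 1 new [(2,3)] -> total=2
Click 3 (2,2) count=1: revealed 1 new [(2,2)] -> total=3
Click 4 (4,2) count=0: revealed 7 new [(2,1) (3,1) (3,2) (3,3) (4,1) (4,2) (4,3)] -> total=10

Answer: #....
.....
.###.
.###.
.###.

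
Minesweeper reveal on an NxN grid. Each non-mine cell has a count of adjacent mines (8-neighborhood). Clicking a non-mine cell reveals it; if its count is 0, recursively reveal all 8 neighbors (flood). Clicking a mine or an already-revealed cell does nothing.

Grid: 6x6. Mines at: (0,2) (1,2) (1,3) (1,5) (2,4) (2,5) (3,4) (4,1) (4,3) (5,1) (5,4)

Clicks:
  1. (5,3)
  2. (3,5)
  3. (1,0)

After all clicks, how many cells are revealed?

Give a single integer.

Answer: 10

Derivation:
Click 1 (5,3) count=2: revealed 1 new [(5,3)] -> total=1
Click 2 (3,5) count=3: revealed 1 new [(3,5)] -> total=2
Click 3 (1,0) count=0: revealed 8 new [(0,0) (0,1) (1,0) (1,1) (2,0) (2,1) (3,0) (3,1)] -> total=10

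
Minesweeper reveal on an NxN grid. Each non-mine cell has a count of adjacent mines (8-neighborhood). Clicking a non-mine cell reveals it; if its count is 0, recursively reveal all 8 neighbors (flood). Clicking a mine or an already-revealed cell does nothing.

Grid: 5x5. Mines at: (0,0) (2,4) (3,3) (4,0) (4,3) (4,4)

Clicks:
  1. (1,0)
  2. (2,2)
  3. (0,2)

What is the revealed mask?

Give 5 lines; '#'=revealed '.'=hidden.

Answer: .####
#####
####.
###..
.....

Derivation:
Click 1 (1,0) count=1: revealed 1 new [(1,0)] -> total=1
Click 2 (2,2) count=1: revealed 1 new [(2,2)] -> total=2
Click 3 (0,2) count=0: revealed 14 new [(0,1) (0,2) (0,3) (0,4) (1,1) (1,2) (1,3) (1,4) (2,0) (2,1) (2,3) (3,0) (3,1) (3,2)] -> total=16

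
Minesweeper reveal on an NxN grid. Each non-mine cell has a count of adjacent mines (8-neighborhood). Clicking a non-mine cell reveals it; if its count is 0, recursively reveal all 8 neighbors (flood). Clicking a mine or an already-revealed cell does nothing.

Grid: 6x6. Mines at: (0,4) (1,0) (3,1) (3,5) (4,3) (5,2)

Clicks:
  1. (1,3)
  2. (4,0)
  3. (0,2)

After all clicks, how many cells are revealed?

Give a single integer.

Answer: 15

Derivation:
Click 1 (1,3) count=1: revealed 1 new [(1,3)] -> total=1
Click 2 (4,0) count=1: revealed 1 new [(4,0)] -> total=2
Click 3 (0,2) count=0: revealed 13 new [(0,1) (0,2) (0,3) (1,1) (1,2) (1,4) (2,1) (2,2) (2,3) (2,4) (3,2) (3,3) (3,4)] -> total=15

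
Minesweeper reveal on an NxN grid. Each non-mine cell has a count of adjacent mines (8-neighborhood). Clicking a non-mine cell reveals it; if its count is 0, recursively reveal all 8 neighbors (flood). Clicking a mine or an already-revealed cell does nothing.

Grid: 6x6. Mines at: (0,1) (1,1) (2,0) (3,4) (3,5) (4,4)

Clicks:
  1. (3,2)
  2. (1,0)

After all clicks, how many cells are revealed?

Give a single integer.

Click 1 (3,2) count=0: revealed 15 new [(2,1) (2,2) (2,3) (3,0) (3,1) (3,2) (3,3) (4,0) (4,1) (4,2) (4,3) (5,0) (5,1) (5,2) (5,3)] -> total=15
Click 2 (1,0) count=3: revealed 1 new [(1,0)] -> total=16

Answer: 16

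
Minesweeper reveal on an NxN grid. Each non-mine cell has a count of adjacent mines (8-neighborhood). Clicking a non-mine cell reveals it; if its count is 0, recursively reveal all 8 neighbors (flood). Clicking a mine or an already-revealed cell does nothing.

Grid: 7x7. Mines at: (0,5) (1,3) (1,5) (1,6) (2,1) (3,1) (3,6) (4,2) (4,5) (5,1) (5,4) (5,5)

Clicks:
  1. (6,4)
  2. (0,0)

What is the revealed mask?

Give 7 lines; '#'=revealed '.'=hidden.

Click 1 (6,4) count=2: revealed 1 new [(6,4)] -> total=1
Click 2 (0,0) count=0: revealed 6 new [(0,0) (0,1) (0,2) (1,0) (1,1) (1,2)] -> total=7

Answer: ###....
###....
.......
.......
.......
.......
....#..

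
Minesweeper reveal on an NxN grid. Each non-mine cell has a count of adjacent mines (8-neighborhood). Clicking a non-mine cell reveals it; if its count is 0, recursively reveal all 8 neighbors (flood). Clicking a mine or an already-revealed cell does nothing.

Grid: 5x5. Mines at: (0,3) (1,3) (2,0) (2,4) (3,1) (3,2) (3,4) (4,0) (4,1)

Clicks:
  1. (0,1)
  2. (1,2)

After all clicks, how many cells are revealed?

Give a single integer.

Answer: 6

Derivation:
Click 1 (0,1) count=0: revealed 6 new [(0,0) (0,1) (0,2) (1,0) (1,1) (1,2)] -> total=6
Click 2 (1,2) count=2: revealed 0 new [(none)] -> total=6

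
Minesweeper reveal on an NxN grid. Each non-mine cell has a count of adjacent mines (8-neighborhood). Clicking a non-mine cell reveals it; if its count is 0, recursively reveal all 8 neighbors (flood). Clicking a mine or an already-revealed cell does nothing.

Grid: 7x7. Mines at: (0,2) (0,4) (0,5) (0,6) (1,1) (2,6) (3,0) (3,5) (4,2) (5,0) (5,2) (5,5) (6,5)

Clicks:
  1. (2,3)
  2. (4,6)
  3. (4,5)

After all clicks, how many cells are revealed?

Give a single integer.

Answer: 11

Derivation:
Click 1 (2,3) count=0: revealed 9 new [(1,2) (1,3) (1,4) (2,2) (2,3) (2,4) (3,2) (3,3) (3,4)] -> total=9
Click 2 (4,6) count=2: revealed 1 new [(4,6)] -> total=10
Click 3 (4,5) count=2: revealed 1 new [(4,5)] -> total=11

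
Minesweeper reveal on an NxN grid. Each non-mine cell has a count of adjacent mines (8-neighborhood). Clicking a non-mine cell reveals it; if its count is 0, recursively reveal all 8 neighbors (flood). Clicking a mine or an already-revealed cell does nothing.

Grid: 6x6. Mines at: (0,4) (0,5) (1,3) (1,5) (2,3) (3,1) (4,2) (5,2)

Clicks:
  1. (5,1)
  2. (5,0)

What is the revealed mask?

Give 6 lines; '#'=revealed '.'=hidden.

Answer: ......
......
......
......
##....
##....

Derivation:
Click 1 (5,1) count=2: revealed 1 new [(5,1)] -> total=1
Click 2 (5,0) count=0: revealed 3 new [(4,0) (4,1) (5,0)] -> total=4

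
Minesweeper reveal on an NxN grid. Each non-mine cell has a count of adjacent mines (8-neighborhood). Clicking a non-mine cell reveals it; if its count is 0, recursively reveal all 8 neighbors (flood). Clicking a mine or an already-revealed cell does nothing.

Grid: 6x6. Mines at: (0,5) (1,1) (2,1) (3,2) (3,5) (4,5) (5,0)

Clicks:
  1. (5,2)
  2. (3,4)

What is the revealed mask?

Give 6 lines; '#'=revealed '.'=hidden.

Answer: ......
......
......
....#.
.####.
.####.

Derivation:
Click 1 (5,2) count=0: revealed 8 new [(4,1) (4,2) (4,3) (4,4) (5,1) (5,2) (5,3) (5,4)] -> total=8
Click 2 (3,4) count=2: revealed 1 new [(3,4)] -> total=9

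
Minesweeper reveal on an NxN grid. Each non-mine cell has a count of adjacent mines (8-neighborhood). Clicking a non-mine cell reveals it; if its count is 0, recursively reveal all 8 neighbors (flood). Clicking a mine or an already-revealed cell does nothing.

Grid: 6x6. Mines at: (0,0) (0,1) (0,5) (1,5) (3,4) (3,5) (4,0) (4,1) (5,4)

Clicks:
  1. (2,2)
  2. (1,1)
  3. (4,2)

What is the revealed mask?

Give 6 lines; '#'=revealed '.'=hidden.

Answer: ..###.
#####.
#####.
####..
..#...
......

Derivation:
Click 1 (2,2) count=0: revealed 17 new [(0,2) (0,3) (0,4) (1,0) (1,1) (1,2) (1,3) (1,4) (2,0) (2,1) (2,2) (2,3) (2,4) (3,0) (3,1) (3,2) (3,3)] -> total=17
Click 2 (1,1) count=2: revealed 0 new [(none)] -> total=17
Click 3 (4,2) count=1: revealed 1 new [(4,2)] -> total=18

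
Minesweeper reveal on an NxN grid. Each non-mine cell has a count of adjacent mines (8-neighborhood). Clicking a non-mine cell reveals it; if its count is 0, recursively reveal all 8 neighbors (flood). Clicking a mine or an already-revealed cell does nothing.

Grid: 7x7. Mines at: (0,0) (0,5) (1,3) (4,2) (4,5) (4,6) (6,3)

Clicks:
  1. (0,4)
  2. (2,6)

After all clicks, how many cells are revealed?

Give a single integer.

Answer: 10

Derivation:
Click 1 (0,4) count=2: revealed 1 new [(0,4)] -> total=1
Click 2 (2,6) count=0: revealed 9 new [(1,4) (1,5) (1,6) (2,4) (2,5) (2,6) (3,4) (3,5) (3,6)] -> total=10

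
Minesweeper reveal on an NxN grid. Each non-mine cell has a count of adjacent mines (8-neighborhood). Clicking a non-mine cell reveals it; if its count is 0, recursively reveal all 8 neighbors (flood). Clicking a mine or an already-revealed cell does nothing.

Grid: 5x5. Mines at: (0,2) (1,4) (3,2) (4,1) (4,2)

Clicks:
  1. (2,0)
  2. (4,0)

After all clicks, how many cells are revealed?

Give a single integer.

Answer: 9

Derivation:
Click 1 (2,0) count=0: revealed 8 new [(0,0) (0,1) (1,0) (1,1) (2,0) (2,1) (3,0) (3,1)] -> total=8
Click 2 (4,0) count=1: revealed 1 new [(4,0)] -> total=9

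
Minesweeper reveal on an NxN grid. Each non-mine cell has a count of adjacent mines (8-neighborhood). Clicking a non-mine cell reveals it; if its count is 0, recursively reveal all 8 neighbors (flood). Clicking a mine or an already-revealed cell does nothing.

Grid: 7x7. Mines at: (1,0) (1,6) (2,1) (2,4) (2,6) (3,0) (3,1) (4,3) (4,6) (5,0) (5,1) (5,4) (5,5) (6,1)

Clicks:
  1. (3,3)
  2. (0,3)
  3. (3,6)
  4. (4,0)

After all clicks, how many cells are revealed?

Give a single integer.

Click 1 (3,3) count=2: revealed 1 new [(3,3)] -> total=1
Click 2 (0,3) count=0: revealed 10 new [(0,1) (0,2) (0,3) (0,4) (0,5) (1,1) (1,2) (1,3) (1,4) (1,5)] -> total=11
Click 3 (3,6) count=2: revealed 1 new [(3,6)] -> total=12
Click 4 (4,0) count=4: revealed 1 new [(4,0)] -> total=13

Answer: 13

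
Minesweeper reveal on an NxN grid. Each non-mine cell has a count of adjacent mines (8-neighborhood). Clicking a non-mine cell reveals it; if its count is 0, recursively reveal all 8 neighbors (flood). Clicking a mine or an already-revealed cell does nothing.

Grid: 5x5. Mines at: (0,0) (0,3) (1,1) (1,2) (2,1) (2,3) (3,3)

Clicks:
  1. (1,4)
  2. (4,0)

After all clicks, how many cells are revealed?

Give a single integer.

Click 1 (1,4) count=2: revealed 1 new [(1,4)] -> total=1
Click 2 (4,0) count=0: revealed 6 new [(3,0) (3,1) (3,2) (4,0) (4,1) (4,2)] -> total=7

Answer: 7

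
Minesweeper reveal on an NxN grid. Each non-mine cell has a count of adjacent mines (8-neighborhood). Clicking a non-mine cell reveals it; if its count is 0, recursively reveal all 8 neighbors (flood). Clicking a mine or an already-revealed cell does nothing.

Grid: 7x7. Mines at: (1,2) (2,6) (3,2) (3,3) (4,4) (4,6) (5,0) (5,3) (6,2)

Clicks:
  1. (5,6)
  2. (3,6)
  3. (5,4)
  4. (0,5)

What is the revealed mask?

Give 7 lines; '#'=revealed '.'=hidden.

Click 1 (5,6) count=1: revealed 1 new [(5,6)] -> total=1
Click 2 (3,6) count=2: revealed 1 new [(3,6)] -> total=2
Click 3 (5,4) count=2: revealed 1 new [(5,4)] -> total=3
Click 4 (0,5) count=0: revealed 11 new [(0,3) (0,4) (0,5) (0,6) (1,3) (1,4) (1,5) (1,6) (2,3) (2,4) (2,5)] -> total=14

Answer: ...####
...####
...###.
......#
.......
....#.#
.......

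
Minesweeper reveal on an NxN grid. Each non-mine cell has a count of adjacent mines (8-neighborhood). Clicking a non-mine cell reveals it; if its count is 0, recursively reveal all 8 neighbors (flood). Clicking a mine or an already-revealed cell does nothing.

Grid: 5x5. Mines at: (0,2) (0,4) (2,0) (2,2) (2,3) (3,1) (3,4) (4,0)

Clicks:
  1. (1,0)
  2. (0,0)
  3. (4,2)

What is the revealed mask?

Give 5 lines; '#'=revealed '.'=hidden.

Click 1 (1,0) count=1: revealed 1 new [(1,0)] -> total=1
Click 2 (0,0) count=0: revealed 3 new [(0,0) (0,1) (1,1)] -> total=4
Click 3 (4,2) count=1: revealed 1 new [(4,2)] -> total=5

Answer: ##...
##...
.....
.....
..#..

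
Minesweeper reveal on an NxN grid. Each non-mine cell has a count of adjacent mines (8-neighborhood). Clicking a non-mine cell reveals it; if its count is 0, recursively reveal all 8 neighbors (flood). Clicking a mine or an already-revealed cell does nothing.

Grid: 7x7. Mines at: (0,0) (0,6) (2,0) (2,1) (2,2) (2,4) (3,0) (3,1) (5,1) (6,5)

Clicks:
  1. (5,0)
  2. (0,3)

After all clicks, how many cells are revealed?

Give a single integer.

Answer: 11

Derivation:
Click 1 (5,0) count=1: revealed 1 new [(5,0)] -> total=1
Click 2 (0,3) count=0: revealed 10 new [(0,1) (0,2) (0,3) (0,4) (0,5) (1,1) (1,2) (1,3) (1,4) (1,5)] -> total=11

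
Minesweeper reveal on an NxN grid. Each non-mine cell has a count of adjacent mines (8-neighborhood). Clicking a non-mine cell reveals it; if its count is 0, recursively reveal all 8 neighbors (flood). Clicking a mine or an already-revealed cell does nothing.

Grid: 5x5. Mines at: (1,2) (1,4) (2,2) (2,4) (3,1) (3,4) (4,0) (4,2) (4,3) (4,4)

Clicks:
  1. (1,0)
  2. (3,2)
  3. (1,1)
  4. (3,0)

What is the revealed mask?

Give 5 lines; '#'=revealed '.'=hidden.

Click 1 (1,0) count=0: revealed 6 new [(0,0) (0,1) (1,0) (1,1) (2,0) (2,1)] -> total=6
Click 2 (3,2) count=4: revealed 1 new [(3,2)] -> total=7
Click 3 (1,1) count=2: revealed 0 new [(none)] -> total=7
Click 4 (3,0) count=2: revealed 1 new [(3,0)] -> total=8

Answer: ##...
##...
##...
#.#..
.....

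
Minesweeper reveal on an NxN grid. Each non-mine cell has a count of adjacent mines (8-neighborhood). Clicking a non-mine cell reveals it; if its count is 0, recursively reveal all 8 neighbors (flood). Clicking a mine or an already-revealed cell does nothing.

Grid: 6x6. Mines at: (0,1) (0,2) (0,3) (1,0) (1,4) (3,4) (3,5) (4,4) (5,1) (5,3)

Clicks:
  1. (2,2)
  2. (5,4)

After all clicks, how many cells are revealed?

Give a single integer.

Click 1 (2,2) count=0: revealed 15 new [(1,1) (1,2) (1,3) (2,0) (2,1) (2,2) (2,3) (3,0) (3,1) (3,2) (3,3) (4,0) (4,1) (4,2) (4,3)] -> total=15
Click 2 (5,4) count=2: revealed 1 new [(5,4)] -> total=16

Answer: 16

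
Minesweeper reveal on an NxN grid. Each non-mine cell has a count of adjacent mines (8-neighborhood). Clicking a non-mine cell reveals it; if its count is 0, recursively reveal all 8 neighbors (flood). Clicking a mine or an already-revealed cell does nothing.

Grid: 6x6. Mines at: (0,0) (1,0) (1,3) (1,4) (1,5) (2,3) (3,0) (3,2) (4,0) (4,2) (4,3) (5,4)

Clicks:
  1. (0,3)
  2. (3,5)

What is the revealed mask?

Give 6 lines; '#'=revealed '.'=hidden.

Answer: ...#..
......
....##
....##
....##
......

Derivation:
Click 1 (0,3) count=2: revealed 1 new [(0,3)] -> total=1
Click 2 (3,5) count=0: revealed 6 new [(2,4) (2,5) (3,4) (3,5) (4,4) (4,5)] -> total=7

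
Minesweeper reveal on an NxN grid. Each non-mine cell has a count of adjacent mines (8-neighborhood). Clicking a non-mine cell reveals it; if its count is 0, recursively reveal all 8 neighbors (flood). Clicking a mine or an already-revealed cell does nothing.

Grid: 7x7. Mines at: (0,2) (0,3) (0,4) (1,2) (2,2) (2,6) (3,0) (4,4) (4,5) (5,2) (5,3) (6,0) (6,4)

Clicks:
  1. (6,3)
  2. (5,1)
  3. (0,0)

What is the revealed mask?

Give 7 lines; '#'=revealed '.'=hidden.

Click 1 (6,3) count=3: revealed 1 new [(6,3)] -> total=1
Click 2 (5,1) count=2: revealed 1 new [(5,1)] -> total=2
Click 3 (0,0) count=0: revealed 6 new [(0,0) (0,1) (1,0) (1,1) (2,0) (2,1)] -> total=8

Answer: ##.....
##.....
##.....
.......
.......
.#.....
...#...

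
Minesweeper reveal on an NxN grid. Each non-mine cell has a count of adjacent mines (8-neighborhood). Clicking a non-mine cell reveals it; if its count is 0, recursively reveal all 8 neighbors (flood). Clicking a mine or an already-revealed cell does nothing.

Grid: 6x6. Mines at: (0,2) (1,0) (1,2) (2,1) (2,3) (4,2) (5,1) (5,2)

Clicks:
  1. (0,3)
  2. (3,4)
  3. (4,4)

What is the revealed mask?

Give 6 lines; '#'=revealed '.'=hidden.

Click 1 (0,3) count=2: revealed 1 new [(0,3)] -> total=1
Click 2 (3,4) count=1: revealed 1 new [(3,4)] -> total=2
Click 3 (4,4) count=0: revealed 15 new [(0,4) (0,5) (1,3) (1,4) (1,5) (2,4) (2,5) (3,3) (3,5) (4,3) (4,4) (4,5) (5,3) (5,4) (5,5)] -> total=17

Answer: ...###
...###
....##
...###
...###
...###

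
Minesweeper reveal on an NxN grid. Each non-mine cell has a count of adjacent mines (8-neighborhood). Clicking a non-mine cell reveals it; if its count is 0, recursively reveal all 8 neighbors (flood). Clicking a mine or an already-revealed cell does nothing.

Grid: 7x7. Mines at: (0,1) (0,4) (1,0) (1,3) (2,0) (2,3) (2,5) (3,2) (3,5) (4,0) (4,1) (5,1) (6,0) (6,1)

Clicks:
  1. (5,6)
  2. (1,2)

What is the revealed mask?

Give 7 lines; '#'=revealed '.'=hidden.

Click 1 (5,6) count=0: revealed 15 new [(4,2) (4,3) (4,4) (4,5) (4,6) (5,2) (5,3) (5,4) (5,5) (5,6) (6,2) (6,3) (6,4) (6,5) (6,6)] -> total=15
Click 2 (1,2) count=3: revealed 1 new [(1,2)] -> total=16

Answer: .......
..#....
.......
.......
..#####
..#####
..#####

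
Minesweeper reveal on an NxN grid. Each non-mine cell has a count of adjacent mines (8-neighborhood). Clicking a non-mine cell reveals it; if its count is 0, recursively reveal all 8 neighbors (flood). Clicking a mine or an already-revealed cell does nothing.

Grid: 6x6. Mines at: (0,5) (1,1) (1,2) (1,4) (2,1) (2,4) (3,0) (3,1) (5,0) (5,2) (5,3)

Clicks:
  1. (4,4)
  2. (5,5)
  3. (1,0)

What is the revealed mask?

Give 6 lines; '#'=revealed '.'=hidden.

Answer: ......
#.....
......
....##
....##
....##

Derivation:
Click 1 (4,4) count=1: revealed 1 new [(4,4)] -> total=1
Click 2 (5,5) count=0: revealed 5 new [(3,4) (3,5) (4,5) (5,4) (5,5)] -> total=6
Click 3 (1,0) count=2: revealed 1 new [(1,0)] -> total=7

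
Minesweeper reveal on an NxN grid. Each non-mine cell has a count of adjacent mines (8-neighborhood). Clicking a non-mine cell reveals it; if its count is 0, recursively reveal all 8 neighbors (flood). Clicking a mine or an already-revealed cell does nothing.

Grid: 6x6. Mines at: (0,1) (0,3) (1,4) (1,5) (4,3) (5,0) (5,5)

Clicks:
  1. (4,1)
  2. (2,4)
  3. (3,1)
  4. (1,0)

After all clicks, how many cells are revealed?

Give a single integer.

Answer: 16

Derivation:
Click 1 (4,1) count=1: revealed 1 new [(4,1)] -> total=1
Click 2 (2,4) count=2: revealed 1 new [(2,4)] -> total=2
Click 3 (3,1) count=0: revealed 14 new [(1,0) (1,1) (1,2) (1,3) (2,0) (2,1) (2,2) (2,3) (3,0) (3,1) (3,2) (3,3) (4,0) (4,2)] -> total=16
Click 4 (1,0) count=1: revealed 0 new [(none)] -> total=16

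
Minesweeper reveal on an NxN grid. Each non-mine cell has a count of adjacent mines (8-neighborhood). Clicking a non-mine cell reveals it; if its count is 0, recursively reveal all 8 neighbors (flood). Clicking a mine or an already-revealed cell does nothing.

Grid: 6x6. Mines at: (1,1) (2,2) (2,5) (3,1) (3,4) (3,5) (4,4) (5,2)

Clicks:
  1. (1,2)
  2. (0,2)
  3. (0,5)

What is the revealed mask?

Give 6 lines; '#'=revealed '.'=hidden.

Click 1 (1,2) count=2: revealed 1 new [(1,2)] -> total=1
Click 2 (0,2) count=1: revealed 1 new [(0,2)] -> total=2
Click 3 (0,5) count=0: revealed 6 new [(0,3) (0,4) (0,5) (1,3) (1,4) (1,5)] -> total=8

Answer: ..####
..####
......
......
......
......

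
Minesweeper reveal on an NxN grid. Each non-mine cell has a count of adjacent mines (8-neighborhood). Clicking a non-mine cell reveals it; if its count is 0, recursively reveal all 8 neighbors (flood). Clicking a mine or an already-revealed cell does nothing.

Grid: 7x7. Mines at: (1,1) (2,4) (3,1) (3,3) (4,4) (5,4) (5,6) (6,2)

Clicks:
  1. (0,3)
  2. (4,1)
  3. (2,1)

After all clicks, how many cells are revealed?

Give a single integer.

Answer: 18

Derivation:
Click 1 (0,3) count=0: revealed 16 new [(0,2) (0,3) (0,4) (0,5) (0,6) (1,2) (1,3) (1,4) (1,5) (1,6) (2,5) (2,6) (3,5) (3,6) (4,5) (4,6)] -> total=16
Click 2 (4,1) count=1: revealed 1 new [(4,1)] -> total=17
Click 3 (2,1) count=2: revealed 1 new [(2,1)] -> total=18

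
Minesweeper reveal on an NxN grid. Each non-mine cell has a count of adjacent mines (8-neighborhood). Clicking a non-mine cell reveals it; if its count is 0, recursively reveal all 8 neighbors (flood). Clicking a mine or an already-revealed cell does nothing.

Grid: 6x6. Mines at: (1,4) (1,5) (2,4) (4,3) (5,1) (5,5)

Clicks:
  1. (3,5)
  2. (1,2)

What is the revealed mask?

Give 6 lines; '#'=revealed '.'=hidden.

Click 1 (3,5) count=1: revealed 1 new [(3,5)] -> total=1
Click 2 (1,2) count=0: revealed 19 new [(0,0) (0,1) (0,2) (0,3) (1,0) (1,1) (1,2) (1,3) (2,0) (2,1) (2,2) (2,3) (3,0) (3,1) (3,2) (3,3) (4,0) (4,1) (4,2)] -> total=20

Answer: ####..
####..
####..
####.#
###...
......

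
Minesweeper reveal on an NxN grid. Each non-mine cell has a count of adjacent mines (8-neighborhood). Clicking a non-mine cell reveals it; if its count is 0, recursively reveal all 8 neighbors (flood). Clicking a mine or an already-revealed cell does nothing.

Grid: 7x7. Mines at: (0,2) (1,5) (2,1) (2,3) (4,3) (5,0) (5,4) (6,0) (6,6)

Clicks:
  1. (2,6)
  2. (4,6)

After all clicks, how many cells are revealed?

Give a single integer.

Click 1 (2,6) count=1: revealed 1 new [(2,6)] -> total=1
Click 2 (4,6) count=0: revealed 10 new [(2,4) (2,5) (3,4) (3,5) (3,6) (4,4) (4,5) (4,6) (5,5) (5,6)] -> total=11

Answer: 11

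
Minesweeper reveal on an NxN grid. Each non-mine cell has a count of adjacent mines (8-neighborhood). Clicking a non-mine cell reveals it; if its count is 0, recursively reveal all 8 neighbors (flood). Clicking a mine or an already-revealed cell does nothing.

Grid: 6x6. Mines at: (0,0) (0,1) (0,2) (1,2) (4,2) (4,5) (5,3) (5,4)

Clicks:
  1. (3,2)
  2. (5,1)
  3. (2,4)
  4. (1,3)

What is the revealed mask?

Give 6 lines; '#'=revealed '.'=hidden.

Answer: ...###
...###
...###
..####
......
.#....

Derivation:
Click 1 (3,2) count=1: revealed 1 new [(3,2)] -> total=1
Click 2 (5,1) count=1: revealed 1 new [(5,1)] -> total=2
Click 3 (2,4) count=0: revealed 12 new [(0,3) (0,4) (0,5) (1,3) (1,4) (1,5) (2,3) (2,4) (2,5) (3,3) (3,4) (3,5)] -> total=14
Click 4 (1,3) count=2: revealed 0 new [(none)] -> total=14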